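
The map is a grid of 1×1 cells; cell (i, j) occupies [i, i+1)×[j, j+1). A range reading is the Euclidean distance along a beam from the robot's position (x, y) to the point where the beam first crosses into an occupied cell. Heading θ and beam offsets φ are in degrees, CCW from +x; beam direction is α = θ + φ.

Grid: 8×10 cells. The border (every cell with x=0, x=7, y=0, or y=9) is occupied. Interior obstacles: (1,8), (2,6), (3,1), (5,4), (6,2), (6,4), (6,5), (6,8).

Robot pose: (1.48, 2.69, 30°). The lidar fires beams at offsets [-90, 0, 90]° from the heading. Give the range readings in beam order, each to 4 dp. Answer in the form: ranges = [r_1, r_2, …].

ranges = [1.9514, 4.0645, 0.9600]

beam 1: φ=-90°, α=300°
  direction (0.5000, -0.8660); cell (1,2); t to first gridline: x 1.0400, y 0.7967 (then +2.0000 / +1.1547)
    (1,1) via y @ 0.7967
    (2,1) via x @ 1.0400
    (2,0) via y @ 1.9514  # hit
  → r_1 = 1.9514
beam 2: φ=0°, α=30°
  direction (0.8660, 0.5000); cell (1,2); t to first gridline: x 0.6004, y 0.6200 (then +1.1547 / +2.0000)
    (2,2) via x @ 0.6004
    (2,3) via y @ 0.6200
    (3,3) via x @ 1.7551
    (3,4) via y @ 2.6200
    (4,4) via x @ 2.9098
    (5,4) via x @ 4.0645  # hit
  → r_2 = 4.0645
beam 3: φ=90°, α=120°
  direction (-0.5000, 0.8660); cell (1,2); t to first gridline: x 0.9600, y 0.3580 (then +2.0000 / +1.1547)
    (1,3) via y @ 0.3580
    (0,3) via x @ 0.9600  # hit
  → r_3 = 0.9600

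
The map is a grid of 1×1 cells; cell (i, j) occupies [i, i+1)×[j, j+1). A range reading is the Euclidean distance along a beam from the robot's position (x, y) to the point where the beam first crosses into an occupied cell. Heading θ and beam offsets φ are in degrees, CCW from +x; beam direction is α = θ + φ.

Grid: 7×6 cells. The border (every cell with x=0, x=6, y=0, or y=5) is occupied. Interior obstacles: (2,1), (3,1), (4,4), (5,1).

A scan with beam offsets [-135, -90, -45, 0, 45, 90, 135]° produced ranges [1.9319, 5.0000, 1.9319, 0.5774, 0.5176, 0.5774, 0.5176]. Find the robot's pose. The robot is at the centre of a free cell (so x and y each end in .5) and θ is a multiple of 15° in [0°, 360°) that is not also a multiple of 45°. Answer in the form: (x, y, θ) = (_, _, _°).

Enumerate (i+0.5, j+0.5, θ) over the 16 free cells and 16 admissible headings. For each, cast all 7 beams and compare to the given ranges.
  (5.5, 2.5, 120°): beam 1 = 0.5176 ≠ 1.9319 ✗
  (1.5, 3.5, 75°): beam 1 = 1.7321 ≠ 1.9319 ✗
  (4.5, 1.5, 15°): beam 1 = 0.5774 ≠ 1.9319 ✗
  (1.5, 1.5, 75°): beam 1 = 0.5774 ≠ 1.9319 ✗
  (5.5, 2.5, 345°): beam 1 = 1.7321 ≠ 1.9319 ✗
  …
  (5.5, 2.5, 240°): r_1=1.9319, r_2=5.0000, r_3=1.9319, r_4=0.5774, r_5=0.5176, r_6=0.5774, r_7=0.5176 — all match ✓
Unique over the lattice → pose = (5.5, 2.5, 240°).

(x, y, θ) = (5.5, 2.5, 240°)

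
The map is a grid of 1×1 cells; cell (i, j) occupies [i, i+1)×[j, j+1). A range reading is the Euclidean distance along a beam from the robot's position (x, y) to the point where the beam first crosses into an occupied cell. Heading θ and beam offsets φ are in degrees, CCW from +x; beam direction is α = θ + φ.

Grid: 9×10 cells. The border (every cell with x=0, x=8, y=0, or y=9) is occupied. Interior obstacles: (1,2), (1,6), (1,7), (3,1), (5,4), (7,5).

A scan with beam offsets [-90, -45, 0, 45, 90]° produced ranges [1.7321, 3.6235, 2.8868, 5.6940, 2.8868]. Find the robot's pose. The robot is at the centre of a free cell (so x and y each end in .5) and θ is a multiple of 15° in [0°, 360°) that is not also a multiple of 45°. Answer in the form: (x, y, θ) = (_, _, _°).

(x, y, θ) = (4.5, 7.5, 210°)

Candidates: 50 free-cell centres × 16 headings = 800 poses. Raycast each; keep the one whose scan matches to 4 dp.
  (2.5, 1.5, 210°): beam 1 = 1.0000 ≠ 1.7321 ✗
  (3.5, 8.5, 75°): beam 1 = 4.6587 ≠ 1.7321 ✗
  (3.5, 6.5, 210°): beam 1 = 2.8868 ≠ 1.7321 ✗
  (4.5, 8.5, 120°): beam 1 = 1.0000 ≠ 1.7321 ✗
  …
  (4.5, 7.5, 210°): r_1=1.7321, r_2=3.6235, r_3=2.8868, r_4=5.6940, r_5=2.8868 — all match ✓
Only this pose fits every beam.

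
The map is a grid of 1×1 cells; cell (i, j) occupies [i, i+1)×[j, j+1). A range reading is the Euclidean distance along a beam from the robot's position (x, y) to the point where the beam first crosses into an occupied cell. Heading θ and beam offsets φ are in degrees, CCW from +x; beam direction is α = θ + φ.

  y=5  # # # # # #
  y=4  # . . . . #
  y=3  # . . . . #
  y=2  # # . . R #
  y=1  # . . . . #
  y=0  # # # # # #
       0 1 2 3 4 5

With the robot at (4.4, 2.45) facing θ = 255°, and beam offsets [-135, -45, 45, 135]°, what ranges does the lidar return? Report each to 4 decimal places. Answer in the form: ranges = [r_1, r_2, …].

beam 1: φ=-135°, α=120°
  dir = (cos 120°, sin 120°) = (-0.5000, 0.8660); from cell (4,2)
  next x-line at t=0.8000, next y-line at t=0.6351; Δt_x=2.0000, Δt_y=1.1547
    y: enter (4,3) at t=0.6351
    x: enter (3,3) at t=0.8000
    y: enter (3,4) at t=1.7898
    x: enter (2,4) at t=2.8000
    y: enter (2,5) at t=2.9445 ← occupied
  → r_1 = 2.9445
beam 2: φ=-45°, α=210°
  dir = (cos 210°, sin 210°) = (-0.8660, -0.5000); from cell (4,2)
  next x-line at t=0.4619, next y-line at t=0.9000; Δt_x=1.1547, Δt_y=2.0000
    x: enter (3,2) at t=0.4619
    y: enter (3,1) at t=0.9000
    x: enter (2,1) at t=1.6166
    x: enter (1,1) at t=2.7713
    y: enter (1,0) at t=2.9000 ← occupied
  → r_2 = 2.9000
beam 3: φ=45°, α=300°
  dir = (cos 300°, sin 300°) = (0.5000, -0.8660); from cell (4,2)
  next x-line at t=1.2000, next y-line at t=0.5196; Δt_x=2.0000, Δt_y=1.1547
    y: enter (4,1) at t=0.5196
    x: enter (5,1) at t=1.2000 ← occupied
  → r_3 = 1.2000
beam 4: φ=135°, α=30°
  dir = (cos 30°, sin 30°) = (0.8660, 0.5000); from cell (4,2)
  next x-line at t=0.6928, next y-line at t=1.1000; Δt_x=1.1547, Δt_y=2.0000
    x: enter (5,2) at t=0.6928 ← occupied
  → r_4 = 0.6928

ranges = [2.9445, 2.9000, 1.2000, 0.6928]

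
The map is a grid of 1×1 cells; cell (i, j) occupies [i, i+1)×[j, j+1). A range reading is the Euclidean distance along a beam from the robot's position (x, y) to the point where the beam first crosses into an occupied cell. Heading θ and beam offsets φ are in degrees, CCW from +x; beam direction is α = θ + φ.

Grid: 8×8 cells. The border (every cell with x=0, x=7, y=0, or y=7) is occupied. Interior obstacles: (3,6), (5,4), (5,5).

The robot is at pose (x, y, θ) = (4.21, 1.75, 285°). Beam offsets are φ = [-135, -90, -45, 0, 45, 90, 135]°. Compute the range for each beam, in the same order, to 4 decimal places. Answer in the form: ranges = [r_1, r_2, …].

ranges = [3.7066, 2.8978, 0.8660, 0.7765, 1.5000, 2.8884, 2.5981]

beam 1: φ=-135°, α=150°
  direction (-0.8660, 0.5000); cell (4,1); t to first gridline: x 0.2425, y 0.5000 (then +1.1547 / +2.0000)
    (3,1) via x @ 0.2425
    (3,2) via y @ 0.5000
    (2,2) via x @ 1.3972
    (2,3) via y @ 2.5000
    (1,3) via x @ 2.5519
    (0,3) via x @ 3.7066  # hit
  → r_1 = 3.7066
beam 2: φ=-90°, α=195°
  direction (-0.9659, -0.2588); cell (4,1); t to first gridline: x 0.2174, y 2.8978 (then +1.0353 / +3.8637)
    (3,1) via x @ 0.2174
    (2,1) via x @ 1.2527
    (1,1) via x @ 2.2880
    (1,0) via y @ 2.8978  # hit
  → r_2 = 2.8978
beam 3: φ=-45°, α=240°
  direction (-0.5000, -0.8660); cell (4,1); t to first gridline: x 0.4200, y 0.8660 (then +2.0000 / +1.1547)
    (3,1) via x @ 0.4200
    (3,0) via y @ 0.8660  # hit
  → r_3 = 0.8660
beam 4: φ=0°, α=285°
  direction (0.2588, -0.9659); cell (4,1); t to first gridline: x 3.0523, y 0.7765 (then +3.8637 / +1.0353)
    (4,0) via y @ 0.7765  # hit
  → r_4 = 0.7765
beam 5: φ=45°, α=330°
  direction (0.8660, -0.5000); cell (4,1); t to first gridline: x 0.9122, y 1.5000 (then +1.1547 / +2.0000)
    (5,1) via x @ 0.9122
    (5,0) via y @ 1.5000  # hit
  → r_5 = 1.5000
beam 6: φ=90°, α=15°
  direction (0.9659, 0.2588); cell (4,1); t to first gridline: x 0.8179, y 0.9659 (then +1.0353 / +3.8637)
    (5,1) via x @ 0.8179
    (5,2) via y @ 0.9659
    (6,2) via x @ 1.8531
    (7,2) via x @ 2.8884  # hit
  → r_6 = 2.8884
beam 7: φ=135°, α=60°
  direction (0.5000, 0.8660); cell (4,1); t to first gridline: x 1.5800, y 0.2887 (then +2.0000 / +1.1547)
    (4,2) via y @ 0.2887
    (4,3) via y @ 1.4434
    (5,3) via x @ 1.5800
    (5,4) via y @ 2.5981  # hit
  → r_7 = 2.5981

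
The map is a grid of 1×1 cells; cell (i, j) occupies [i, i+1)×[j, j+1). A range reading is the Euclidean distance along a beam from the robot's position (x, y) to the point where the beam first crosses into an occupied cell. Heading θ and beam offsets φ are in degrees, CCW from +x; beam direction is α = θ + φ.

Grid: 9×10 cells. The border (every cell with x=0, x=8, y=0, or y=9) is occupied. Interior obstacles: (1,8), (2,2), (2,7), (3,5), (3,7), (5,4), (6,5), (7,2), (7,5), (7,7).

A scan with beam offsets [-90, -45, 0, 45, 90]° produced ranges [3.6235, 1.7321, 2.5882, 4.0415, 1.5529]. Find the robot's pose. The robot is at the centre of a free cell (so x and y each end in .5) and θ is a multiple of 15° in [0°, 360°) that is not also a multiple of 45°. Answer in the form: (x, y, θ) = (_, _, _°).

(x, y, θ) = (4.5, 2.5, 105°)

Enumerate (i+0.5, j+0.5, θ) over the 46 free cells and 16 admissible headings. For each, cast all 5 beams and compare to the given ranges.
  (1.5, 5.5, 150°): beam 1 = 1.7321 ≠ 3.6235 ✗
  (3.5, 1.5, 165°): beam 1 = 7.7646 ≠ 3.6235 ✗
  (2.5, 8.5, 345°): beam 1 = 0.5176 ≠ 3.6235 ✗
  …
  (4.5, 2.5, 105°): r_1=3.6235, r_2=1.7321, r_3=2.5882, r_4=4.0415, r_5=1.5529 — all match ✓
Only this pose fits every beam.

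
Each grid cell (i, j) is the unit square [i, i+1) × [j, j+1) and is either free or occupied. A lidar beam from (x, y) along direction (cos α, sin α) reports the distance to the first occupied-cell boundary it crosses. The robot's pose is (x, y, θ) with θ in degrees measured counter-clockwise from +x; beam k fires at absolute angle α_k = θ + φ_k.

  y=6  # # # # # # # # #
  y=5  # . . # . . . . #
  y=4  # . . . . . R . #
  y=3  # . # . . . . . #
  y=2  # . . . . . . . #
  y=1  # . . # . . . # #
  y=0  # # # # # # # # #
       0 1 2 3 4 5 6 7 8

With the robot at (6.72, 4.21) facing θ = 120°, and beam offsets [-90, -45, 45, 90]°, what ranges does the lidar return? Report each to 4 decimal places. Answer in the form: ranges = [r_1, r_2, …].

ranges = [1.4780, 1.8531, 3.0523, 6.4200]

beam 1: φ=-90°, α=30°
  d=(0.8660,0.5000)  start (6,4)  tX=0.3233 tY=1.5800  stride 1/|dx|=1.1547 1/|dy|=2.0000
    cross x-line → (7,4), t=0.3233
    cross x-line → (8,4), t=1.4780 (wall)
  → r_1 = 1.4780
beam 2: φ=-45°, α=75°
  d=(0.2588,0.9659)  start (6,4)  tX=1.0818 tY=0.8179  stride 1/|dx|=3.8637 1/|dy|=1.0353
    cross y-line → (6,5), t=0.8179
    cross x-line → (7,5), t=1.0818
    cross y-line → (7,6), t=1.8531 (wall)
  → r_2 = 1.8531
beam 3: φ=45°, α=165°
  d=(-0.9659,0.2588)  start (6,4)  tX=0.7454 tY=3.0523  stride 1/|dx|=1.0353 1/|dy|=3.8637
    cross x-line → (5,4), t=0.7454
    cross x-line → (4,4), t=1.7807
    cross x-line → (3,4), t=2.8160
    cross y-line → (3,5), t=3.0523 (wall)
  → r_3 = 3.0523
beam 4: φ=90°, α=210°
  d=(-0.8660,-0.5000)  start (6,4)  tX=0.8314 tY=0.4200  stride 1/|dx|=1.1547 1/|dy|=2.0000
    cross y-line → (6,3), t=0.4200
    cross x-line → (5,3), t=0.8314
    cross x-line → (4,3), t=1.9861
    cross y-line → (4,2), t=2.4200
    cross x-line → (3,2), t=3.1408
    cross x-line → (2,2), t=4.2955
    cross y-line → (2,1), t=4.4200
    cross x-line → (1,1), t=5.4502
    cross y-line → (1,0), t=6.4200 (wall)
  → r_4 = 6.4200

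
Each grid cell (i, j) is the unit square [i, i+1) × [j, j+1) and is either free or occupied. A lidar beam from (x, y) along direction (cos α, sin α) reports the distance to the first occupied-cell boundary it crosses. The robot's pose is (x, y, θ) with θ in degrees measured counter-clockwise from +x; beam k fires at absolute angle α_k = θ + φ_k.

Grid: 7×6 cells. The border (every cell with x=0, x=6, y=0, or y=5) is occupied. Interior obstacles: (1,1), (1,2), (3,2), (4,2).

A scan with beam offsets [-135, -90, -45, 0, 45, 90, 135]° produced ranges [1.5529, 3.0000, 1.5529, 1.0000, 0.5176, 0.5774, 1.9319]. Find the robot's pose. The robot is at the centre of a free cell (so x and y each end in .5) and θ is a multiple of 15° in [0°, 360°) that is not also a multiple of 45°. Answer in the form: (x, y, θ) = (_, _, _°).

The pose lattice has 16·16 = 256 candidates. Test each by forward raycasting.
  (2.5, 2.5, 345°): beam 1 = 0.5774 ≠ 1.5529 ✗
  (5.5, 1.5, 120°): beam 1 = 0.5176 ≠ 1.5529 ✗
  (2.5, 4.5, 345°): beam 1 = 1.7321 ≠ 1.5529 ✗
  …
  (4.5, 4.5, 30°): r_1=1.5529, r_2=3.0000, r_3=1.5529, r_4=1.0000, r_5=0.5176, r_6=0.5774, r_7=1.9319 — all match ✓
Only this pose fits every beam.

(x, y, θ) = (4.5, 4.5, 30°)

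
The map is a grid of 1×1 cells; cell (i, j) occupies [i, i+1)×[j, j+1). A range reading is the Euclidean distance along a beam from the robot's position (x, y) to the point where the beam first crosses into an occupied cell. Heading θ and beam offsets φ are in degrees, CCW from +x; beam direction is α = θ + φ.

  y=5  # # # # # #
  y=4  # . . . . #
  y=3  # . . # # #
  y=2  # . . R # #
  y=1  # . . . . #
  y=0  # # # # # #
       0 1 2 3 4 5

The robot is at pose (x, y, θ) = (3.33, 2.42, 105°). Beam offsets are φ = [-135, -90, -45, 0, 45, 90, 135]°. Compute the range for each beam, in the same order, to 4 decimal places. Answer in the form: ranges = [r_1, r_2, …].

ranges = [0.7736, 0.6936, 0.6697, 0.6005, 2.6905, 2.4122, 1.6397]

beam 1: φ=-135°, α=330°
  direction (0.8660, -0.5000); cell (3,2); t to first gridline: x 0.7736, y 0.8400 (then +1.1547 / +2.0000)
    (4,2) via x @ 0.7736  # hit
  → r_1 = 0.7736
beam 2: φ=-90°, α=15°
  direction (0.9659, 0.2588); cell (3,2); t to first gridline: x 0.6936, y 2.2409 (then +1.0353 / +3.8637)
    (4,2) via x @ 0.6936  # hit
  → r_2 = 0.6936
beam 3: φ=-45°, α=60°
  direction (0.5000, 0.8660); cell (3,2); t to first gridline: x 1.3400, y 0.6697 (then +2.0000 / +1.1547)
    (3,3) via y @ 0.6697  # hit
  → r_3 = 0.6697
beam 4: φ=0°, α=105°
  direction (-0.2588, 0.9659); cell (3,2); t to first gridline: x 1.2750, y 0.6005 (then +3.8637 / +1.0353)
    (3,3) via y @ 0.6005  # hit
  → r_4 = 0.6005
beam 5: φ=45°, α=150°
  direction (-0.8660, 0.5000); cell (3,2); t to first gridline: x 0.3811, y 1.1600 (then +1.1547 / +2.0000)
    (2,2) via x @ 0.3811
    (2,3) via y @ 1.1600
    (1,3) via x @ 1.5358
    (0,3) via x @ 2.6905  # hit
  → r_5 = 2.6905
beam 6: φ=90°, α=195°
  direction (-0.9659, -0.2588); cell (3,2); t to first gridline: x 0.3416, y 1.6228 (then +1.0353 / +3.8637)
    (2,2) via x @ 0.3416
    (1,2) via x @ 1.3769
    (1,1) via y @ 1.6228
    (0,1) via x @ 2.4122  # hit
  → r_6 = 2.4122
beam 7: φ=135°, α=240°
  direction (-0.5000, -0.8660); cell (3,2); t to first gridline: x 0.6600, y 0.4850 (then +2.0000 / +1.1547)
    (3,1) via y @ 0.4850
    (2,1) via x @ 0.6600
    (2,0) via y @ 1.6397  # hit
  → r_7 = 1.6397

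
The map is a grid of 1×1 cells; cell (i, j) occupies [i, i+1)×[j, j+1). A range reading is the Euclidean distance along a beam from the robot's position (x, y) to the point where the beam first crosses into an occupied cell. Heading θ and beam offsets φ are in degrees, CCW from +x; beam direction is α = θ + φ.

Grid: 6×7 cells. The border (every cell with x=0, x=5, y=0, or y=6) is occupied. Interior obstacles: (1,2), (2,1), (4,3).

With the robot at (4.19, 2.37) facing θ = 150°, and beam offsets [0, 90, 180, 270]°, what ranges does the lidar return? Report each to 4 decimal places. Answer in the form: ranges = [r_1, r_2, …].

beam 1: φ=0°, α=150°
  d=(-0.8660,0.5000)  start (4,2)  tX=0.2194 tY=1.2600  stride 1/|dx|=1.1547 1/|dy|=2.0000
    cross x-line → (3,2), t=0.2194
    cross y-line → (3,3), t=1.2600
    cross x-line → (2,3), t=1.3741
    cross x-line → (1,3), t=2.5288
    cross y-line → (1,4), t=3.2600
    cross x-line → (0,4), t=3.6835 (wall)
  → r_1 = 3.6835
beam 2: φ=90°, α=240°
  d=(-0.5000,-0.8660)  start (4,2)  tX=0.3800 tY=0.4272  stride 1/|dx|=2.0000 1/|dy|=1.1547
    cross x-line → (3,2), t=0.3800
    cross y-line → (3,1), t=0.4272
    cross y-line → (3,0), t=1.5819 (wall)
  → r_2 = 1.5819
beam 3: φ=180°, α=330°
  d=(0.8660,-0.5000)  start (4,2)  tX=0.9353 tY=0.7400  stride 1/|dx|=1.1547 1/|dy|=2.0000
    cross y-line → (4,1), t=0.7400
    cross x-line → (5,1), t=0.9353 (wall)
  → r_3 = 0.9353
beam 4: φ=270°, α=60°
  d=(0.5000,0.8660)  start (4,2)  tX=1.6200 tY=0.7275  stride 1/|dx|=2.0000 1/|dy|=1.1547
    cross y-line → (4,3), t=0.7275 (wall)
  → r_4 = 0.7275

ranges = [3.6835, 1.5819, 0.9353, 0.7275]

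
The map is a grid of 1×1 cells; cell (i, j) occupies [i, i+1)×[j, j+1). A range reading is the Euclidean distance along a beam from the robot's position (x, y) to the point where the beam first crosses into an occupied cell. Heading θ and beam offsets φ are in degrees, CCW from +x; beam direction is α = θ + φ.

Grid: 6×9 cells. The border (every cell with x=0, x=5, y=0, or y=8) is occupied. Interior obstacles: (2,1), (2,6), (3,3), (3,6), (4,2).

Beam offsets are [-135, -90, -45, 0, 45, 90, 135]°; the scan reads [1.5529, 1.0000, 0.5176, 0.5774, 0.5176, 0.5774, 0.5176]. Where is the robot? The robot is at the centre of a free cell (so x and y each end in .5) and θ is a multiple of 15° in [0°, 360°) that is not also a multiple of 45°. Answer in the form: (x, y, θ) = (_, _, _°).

(x, y, θ) = (4.5, 1.5, 300°)

Enumerate (i+0.5, j+0.5, θ) over the 23 free cells and 16 admissible headings. For each, cast all 7 beams and compare to the given ranges.
  (3.5, 5.5, 15°): beam 1 = 5.0000 ≠ 1.5529 ✗
  (1.5, 7.5, 240°): beam 1 = 0.5176 ≠ 1.5529 ✗
  (2.5, 3.5, 165°): beam 1 = 0.5774 ≠ 1.5529 ✗
  (1.5, 6.5, 120°): beam 1 = 0.5176 ≠ 1.5529 ✗
  …
  (4.5, 1.5, 300°): r_1=1.5529, r_2=1.0000, r_3=0.5176, r_4=0.5774, r_5=0.5176, r_6=0.5774, r_7=0.5176 — all match ✓
Only this pose fits every beam.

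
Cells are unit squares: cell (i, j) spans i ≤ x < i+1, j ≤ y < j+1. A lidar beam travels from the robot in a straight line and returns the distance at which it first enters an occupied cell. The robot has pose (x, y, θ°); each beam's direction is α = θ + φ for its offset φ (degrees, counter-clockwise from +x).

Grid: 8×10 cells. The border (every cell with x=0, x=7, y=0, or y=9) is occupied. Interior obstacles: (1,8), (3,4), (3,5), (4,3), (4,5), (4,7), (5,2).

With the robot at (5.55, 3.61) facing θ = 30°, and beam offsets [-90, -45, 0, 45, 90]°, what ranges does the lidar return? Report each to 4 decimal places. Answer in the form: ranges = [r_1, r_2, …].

ranges = [0.7044, 1.5012, 1.6743, 5.5801, 1.6050]

beam 1: φ=-90°, α=300°
  direction (0.5000, -0.8660); cell (5,3); t to first gridline: x 0.9000, y 0.7044 (then +2.0000 / +1.1547)
    (5,2) via y @ 0.7044  # hit
  → r_1 = 0.7044
beam 2: φ=-45°, α=345°
  direction (0.9659, -0.2588); cell (5,3); t to first gridline: x 0.4659, y 2.3569 (then +1.0353 / +3.8637)
    (6,3) via x @ 0.4659
    (7,3) via x @ 1.5012  # hit
  → r_2 = 1.5012
beam 3: φ=0°, α=30°
  direction (0.8660, 0.5000); cell (5,3); t to first gridline: x 0.5196, y 0.7800 (then +1.1547 / +2.0000)
    (6,3) via x @ 0.5196
    (6,4) via y @ 0.7800
    (7,4) via x @ 1.6743  # hit
  → r_3 = 1.6743
beam 4: φ=45°, α=75°
  direction (0.2588, 0.9659); cell (5,3); t to first gridline: x 1.7387, y 0.4038 (then +3.8637 / +1.0353)
    (5,4) via y @ 0.4038
    (5,5) via y @ 1.4390
    (6,5) via x @ 1.7387
    (6,6) via y @ 2.4743
    (6,7) via y @ 3.5096
    (6,8) via y @ 4.5449
    (6,9) via y @ 5.5801  # hit
  → r_4 = 5.5801
beam 5: φ=90°, α=120°
  direction (-0.5000, 0.8660); cell (5,3); t to first gridline: x 1.1000, y 0.4503 (then +2.0000 / +1.1547)
    (5,4) via y @ 0.4503
    (4,4) via x @ 1.1000
    (4,5) via y @ 1.6050  # hit
  → r_5 = 1.6050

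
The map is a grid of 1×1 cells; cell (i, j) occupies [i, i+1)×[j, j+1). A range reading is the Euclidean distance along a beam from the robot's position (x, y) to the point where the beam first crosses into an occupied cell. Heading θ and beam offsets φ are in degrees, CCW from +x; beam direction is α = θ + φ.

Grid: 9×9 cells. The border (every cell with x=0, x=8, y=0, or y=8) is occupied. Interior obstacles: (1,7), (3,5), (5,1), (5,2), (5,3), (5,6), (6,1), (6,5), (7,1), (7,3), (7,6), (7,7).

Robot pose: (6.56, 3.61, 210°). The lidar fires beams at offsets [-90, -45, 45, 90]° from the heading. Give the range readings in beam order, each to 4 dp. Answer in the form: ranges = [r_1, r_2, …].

ranges = [2.7597, 0.5798, 1.6668, 1.8591]

beam 1: φ=-90°, α=120°
  dir = (cos 120°, sin 120°) = (-0.5000, 0.8660); from cell (6,3)
  next x-line at t=1.1200, next y-line at t=0.4503; Δt_x=2.0000, Δt_y=1.1547
    y: enter (6,4) at t=0.4503
    x: enter (5,4) at t=1.1200
    y: enter (5,5) at t=1.6050
    y: enter (5,6) at t=2.7597 ← occupied
  → r_1 = 2.7597
beam 2: φ=-45°, α=165°
  dir = (cos 165°, sin 165°) = (-0.9659, 0.2588); from cell (6,3)
  next x-line at t=0.5798, next y-line at t=1.5068; Δt_x=1.0353, Δt_y=3.8637
    x: enter (5,3) at t=0.5798 ← occupied
  → r_2 = 0.5798
beam 3: φ=45°, α=255°
  dir = (cos 255°, sin 255°) = (-0.2588, -0.9659); from cell (6,3)
  next x-line at t=2.1637, next y-line at t=0.6315; Δt_x=3.8637, Δt_y=1.0353
    y: enter (6,2) at t=0.6315
    y: enter (6,1) at t=1.6668 ← occupied
  → r_3 = 1.6668
beam 4: φ=90°, α=300°
  dir = (cos 300°, sin 300°) = (0.5000, -0.8660); from cell (6,3)
  next x-line at t=0.8800, next y-line at t=0.7044; Δt_x=2.0000, Δt_y=1.1547
    y: enter (6,2) at t=0.7044
    x: enter (7,2) at t=0.8800
    y: enter (7,1) at t=1.8591 ← occupied
  → r_4 = 1.8591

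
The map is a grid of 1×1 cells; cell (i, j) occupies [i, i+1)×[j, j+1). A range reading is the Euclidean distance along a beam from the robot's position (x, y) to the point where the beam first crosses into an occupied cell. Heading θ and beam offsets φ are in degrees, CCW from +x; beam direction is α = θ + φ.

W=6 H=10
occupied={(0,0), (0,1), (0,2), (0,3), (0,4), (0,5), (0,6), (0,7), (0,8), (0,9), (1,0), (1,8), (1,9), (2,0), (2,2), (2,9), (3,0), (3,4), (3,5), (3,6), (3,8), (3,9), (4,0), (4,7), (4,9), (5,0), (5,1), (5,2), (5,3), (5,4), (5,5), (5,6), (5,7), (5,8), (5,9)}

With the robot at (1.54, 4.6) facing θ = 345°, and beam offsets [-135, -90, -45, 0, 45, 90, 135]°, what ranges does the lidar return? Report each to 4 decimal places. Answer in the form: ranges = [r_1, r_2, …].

ranges = [0.6235, 2.0864, 1.8475, 1.5115, 1.6859, 4.5552, 1.0800]

beam 1: φ=-135°, α=210°
  cosα=-0.8660 sinα=-0.5000 | (1,4) | tMaxX 0.6235 tMaxY 1.2000 | tΔX 1.1547 tΔY 2.0000
    t=0.6235 [x] (0,4) — stop
  → r_1 = 0.6235
beam 2: φ=-90°, α=255°
  cosα=-0.2588 sinα=-0.9659 | (1,4) | tMaxX 2.0864 tMaxY 0.6212 | tΔX 3.8637 tΔY 1.0353
    t=0.6212 [y] (1,3)
    t=1.6564 [y] (1,2)
    t=2.0864 [x] (0,2) — stop
  → r_2 = 2.0864
beam 3: φ=-45°, α=300°
  cosα=0.5000 sinα=-0.8660 | (1,4) | tMaxX 0.9200 tMaxY 0.6928 | tΔX 2.0000 tΔY 1.1547
    t=0.6928 [y] (1,3)
    t=0.9200 [x] (2,3)
    t=1.8475 [y] (2,2) — stop
  → r_3 = 1.8475
beam 4: φ=0°, α=345°
  cosα=0.9659 sinα=-0.2588 | (1,4) | tMaxX 0.4762 tMaxY 2.3182 | tΔX 1.0353 tΔY 3.8637
    t=0.4762 [x] (2,4)
    t=1.5115 [x] (3,4) — stop
  → r_4 = 1.5115
beam 5: φ=45°, α=30°
  cosα=0.8660 sinα=0.5000 | (1,4) | tMaxX 0.5312 tMaxY 0.8000 | tΔX 1.1547 tΔY 2.0000
    t=0.5312 [x] (2,4)
    t=0.8000 [y] (2,5)
    t=1.6859 [x] (3,5) — stop
  → r_5 = 1.6859
beam 6: φ=90°, α=75°
  cosα=0.2588 sinα=0.9659 | (1,4) | tMaxX 1.7773 tMaxY 0.4141 | tΔX 3.8637 tΔY 1.0353
    t=0.4141 [y] (1,5)
    t=1.4494 [y] (1,6)
    t=1.7773 [x] (2,6)
    t=2.4847 [y] (2,7)
    t=3.5199 [y] (2,8)
    t=4.5552 [y] (2,9) — stop
  → r_6 = 4.5552
beam 7: φ=135°, α=120°
  cosα=-0.5000 sinα=0.8660 | (1,4) | tMaxX 1.0800 tMaxY 0.4619 | tΔX 2.0000 tΔY 1.1547
    t=0.4619 [y] (1,5)
    t=1.0800 [x] (0,5) — stop
  → r_7 = 1.0800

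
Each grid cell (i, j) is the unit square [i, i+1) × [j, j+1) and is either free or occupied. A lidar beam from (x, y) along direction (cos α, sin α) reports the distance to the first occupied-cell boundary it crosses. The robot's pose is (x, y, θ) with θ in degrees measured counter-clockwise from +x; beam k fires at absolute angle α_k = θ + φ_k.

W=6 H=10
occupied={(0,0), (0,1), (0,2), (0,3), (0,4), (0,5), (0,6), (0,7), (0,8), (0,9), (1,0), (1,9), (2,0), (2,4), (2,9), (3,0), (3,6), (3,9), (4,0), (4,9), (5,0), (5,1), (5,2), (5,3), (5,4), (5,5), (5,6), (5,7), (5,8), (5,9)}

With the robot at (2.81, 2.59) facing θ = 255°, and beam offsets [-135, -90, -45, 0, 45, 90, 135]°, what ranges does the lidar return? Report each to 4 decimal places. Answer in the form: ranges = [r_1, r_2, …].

beam 1: φ=-135°, α=120°
  direction (-0.5000, 0.8660); cell (2,2); t to first gridline: x 1.6200, y 0.4734 (then +2.0000 / +1.1547)
    (2,3) via y @ 0.4734
    (1,3) via x @ 1.6200
    (1,4) via y @ 1.6281
    (1,5) via y @ 2.7828
    (0,5) via x @ 3.6200  # hit
  → r_1 = 3.6200
beam 2: φ=-90°, α=165°
  direction (-0.9659, 0.2588); cell (2,2); t to first gridline: x 0.8386, y 1.5841 (then +1.0353 / +3.8637)
    (1,2) via x @ 0.8386
    (1,3) via y @ 1.5841
    (0,3) via x @ 1.8738  # hit
  → r_2 = 1.8738
beam 3: φ=-45°, α=210°
  direction (-0.8660, -0.5000); cell (2,2); t to first gridline: x 0.9353, y 1.1800 (then +1.1547 / +2.0000)
    (1,2) via x @ 0.9353
    (1,1) via y @ 1.1800
    (0,1) via x @ 2.0900  # hit
  → r_3 = 2.0900
beam 4: φ=0°, α=255°
  direction (-0.2588, -0.9659); cell (2,2); t to first gridline: x 3.1296, y 0.6108 (then +3.8637 / +1.0353)
    (2,1) via y @ 0.6108
    (2,0) via y @ 1.6461  # hit
  → r_4 = 1.6461
beam 5: φ=45°, α=300°
  direction (0.5000, -0.8660); cell (2,2); t to first gridline: x 0.3800, y 0.6813 (then +2.0000 / +1.1547)
    (3,2) via x @ 0.3800
    (3,1) via y @ 0.6813
    (3,0) via y @ 1.8360  # hit
  → r_5 = 1.8360
beam 6: φ=90°, α=345°
  direction (0.9659, -0.2588); cell (2,2); t to first gridline: x 0.1967, y 2.2796 (then +1.0353 / +3.8637)
    (3,2) via x @ 0.1967
    (4,2) via x @ 1.2320
    (5,2) via x @ 2.2673  # hit
  → r_6 = 2.2673
beam 7: φ=135°, α=30°
  direction (0.8660, 0.5000); cell (2,2); t to first gridline: x 0.2194, y 0.8200 (then +1.1547 / +2.0000)
    (3,2) via x @ 0.2194
    (3,3) via y @ 0.8200
    (4,3) via x @ 1.3741
    (5,3) via x @ 2.5288  # hit
  → r_7 = 2.5288

ranges = [3.6200, 1.8738, 2.0900, 1.6461, 1.8360, 2.2673, 2.5288]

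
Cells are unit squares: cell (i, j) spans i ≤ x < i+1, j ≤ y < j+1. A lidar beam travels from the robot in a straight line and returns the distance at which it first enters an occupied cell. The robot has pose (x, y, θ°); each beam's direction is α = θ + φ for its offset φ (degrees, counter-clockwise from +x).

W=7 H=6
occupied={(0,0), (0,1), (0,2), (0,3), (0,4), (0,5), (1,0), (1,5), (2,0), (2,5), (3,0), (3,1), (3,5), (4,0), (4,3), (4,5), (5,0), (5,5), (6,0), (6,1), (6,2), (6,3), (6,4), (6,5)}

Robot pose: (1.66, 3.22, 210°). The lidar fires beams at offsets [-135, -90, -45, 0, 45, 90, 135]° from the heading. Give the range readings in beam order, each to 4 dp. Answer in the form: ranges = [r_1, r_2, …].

ranges = [1.8428, 1.3200, 0.6833, 0.7621, 2.2983, 2.5634, 4.4931]

beam 1: φ=-135°, α=75°
  dir = (cos 75°, sin 75°) = (0.2588, 0.9659); from cell (1,3)
  next x-line at t=1.3137, next y-line at t=0.8075; Δt_x=3.8637, Δt_y=1.0353
    y: enter (1,4) at t=0.8075
    x: enter (2,4) at t=1.3137
    y: enter (2,5) at t=1.8428 ← occupied
  → r_1 = 1.8428
beam 2: φ=-90°, α=120°
  dir = (cos 120°, sin 120°) = (-0.5000, 0.8660); from cell (1,3)
  next x-line at t=1.3200, next y-line at t=0.9007; Δt_x=2.0000, Δt_y=1.1547
    y: enter (1,4) at t=0.9007
    x: enter (0,4) at t=1.3200 ← occupied
  → r_2 = 1.3200
beam 3: φ=-45°, α=165°
  dir = (cos 165°, sin 165°) = (-0.9659, 0.2588); from cell (1,3)
  next x-line at t=0.6833, next y-line at t=3.0137; Δt_x=1.0353, Δt_y=3.8637
    x: enter (0,3) at t=0.6833 ← occupied
  → r_3 = 0.6833
beam 4: φ=0°, α=210°
  dir = (cos 210°, sin 210°) = (-0.8660, -0.5000); from cell (1,3)
  next x-line at t=0.7621, next y-line at t=0.4400; Δt_x=1.1547, Δt_y=2.0000
    y: enter (1,2) at t=0.4400
    x: enter (0,2) at t=0.7621 ← occupied
  → r_4 = 0.7621
beam 5: φ=45°, α=255°
  dir = (cos 255°, sin 255°) = (-0.2588, -0.9659); from cell (1,3)
  next x-line at t=2.5500, next y-line at t=0.2278; Δt_x=3.8637, Δt_y=1.0353
    y: enter (1,2) at t=0.2278
    y: enter (1,1) at t=1.2630
    y: enter (1,0) at t=2.2983 ← occupied
  → r_5 = 2.2983
beam 6: φ=90°, α=300°
  dir = (cos 300°, sin 300°) = (0.5000, -0.8660); from cell (1,3)
  next x-line at t=0.6800, next y-line at t=0.2540; Δt_x=2.0000, Δt_y=1.1547
    y: enter (1,2) at t=0.2540
    x: enter (2,2) at t=0.6800
    y: enter (2,1) at t=1.4087
    y: enter (2,0) at t=2.5634 ← occupied
  → r_6 = 2.5634
beam 7: φ=135°, α=345°
  dir = (cos 345°, sin 345°) = (0.9659, -0.2588); from cell (1,3)
  next x-line at t=0.3520, next y-line at t=0.8500; Δt_x=1.0353, Δt_y=3.8637
    x: enter (2,3) at t=0.3520
    y: enter (2,2) at t=0.8500
    x: enter (3,2) at t=1.3873
    x: enter (4,2) at t=2.4225
    x: enter (5,2) at t=3.4578
    x: enter (6,2) at t=4.4931 ← occupied
  → r_7 = 4.4931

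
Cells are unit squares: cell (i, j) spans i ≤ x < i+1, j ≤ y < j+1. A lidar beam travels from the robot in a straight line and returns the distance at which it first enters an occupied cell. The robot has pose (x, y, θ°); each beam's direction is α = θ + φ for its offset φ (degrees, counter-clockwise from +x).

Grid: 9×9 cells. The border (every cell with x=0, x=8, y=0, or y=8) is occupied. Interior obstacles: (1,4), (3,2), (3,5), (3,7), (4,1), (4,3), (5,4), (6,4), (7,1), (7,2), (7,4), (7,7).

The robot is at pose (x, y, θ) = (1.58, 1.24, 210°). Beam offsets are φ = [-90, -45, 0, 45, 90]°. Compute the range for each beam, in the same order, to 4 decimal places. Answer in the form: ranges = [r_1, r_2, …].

ranges = [1.1600, 0.6005, 0.4800, 0.2485, 0.2771]

beam 1: φ=-90°, α=120°
  d=(-0.5000,0.8660)  start (1,1)  tX=1.1600 tY=0.8776  stride 1/|dx|=2.0000 1/|dy|=1.1547
    cross y-line → (1,2), t=0.8776
    cross x-line → (0,2), t=1.1600 (wall)
  → r_1 = 1.1600
beam 2: φ=-45°, α=165°
  d=(-0.9659,0.2588)  start (1,1)  tX=0.6005 tY=2.9364  stride 1/|dx|=1.0353 1/|dy|=3.8637
    cross x-line → (0,1), t=0.6005 (wall)
  → r_2 = 0.6005
beam 3: φ=0°, α=210°
  d=(-0.8660,-0.5000)  start (1,1)  tX=0.6697 tY=0.4800  stride 1/|dx|=1.1547 1/|dy|=2.0000
    cross y-line → (1,0), t=0.4800 (wall)
  → r_3 = 0.4800
beam 4: φ=45°, α=255°
  d=(-0.2588,-0.9659)  start (1,1)  tX=2.2409 tY=0.2485  stride 1/|dx|=3.8637 1/|dy|=1.0353
    cross y-line → (1,0), t=0.2485 (wall)
  → r_4 = 0.2485
beam 5: φ=90°, α=300°
  d=(0.5000,-0.8660)  start (1,1)  tX=0.8400 tY=0.2771  stride 1/|dx|=2.0000 1/|dy|=1.1547
    cross y-line → (1,0), t=0.2771 (wall)
  → r_5 = 0.2771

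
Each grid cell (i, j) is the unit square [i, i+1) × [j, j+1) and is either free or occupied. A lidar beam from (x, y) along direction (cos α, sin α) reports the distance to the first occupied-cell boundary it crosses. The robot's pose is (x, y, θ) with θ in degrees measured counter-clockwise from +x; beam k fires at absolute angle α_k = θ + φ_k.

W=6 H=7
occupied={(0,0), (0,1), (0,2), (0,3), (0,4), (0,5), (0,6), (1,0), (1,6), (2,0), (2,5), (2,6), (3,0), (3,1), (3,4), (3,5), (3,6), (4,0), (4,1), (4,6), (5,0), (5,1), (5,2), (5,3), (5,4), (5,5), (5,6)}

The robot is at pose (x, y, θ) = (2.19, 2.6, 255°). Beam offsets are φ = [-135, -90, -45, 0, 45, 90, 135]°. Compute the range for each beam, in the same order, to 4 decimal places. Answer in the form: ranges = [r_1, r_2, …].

beam 1: φ=-135°, α=120°
  d=(-0.5000,0.8660)  start (2,2)  tX=0.3800 tY=0.4619  stride 1/|dx|=2.0000 1/|dy|=1.1547
    cross x-line → (1,2), t=0.3800
    cross y-line → (1,3), t=0.4619
    cross y-line → (1,4), t=1.6166
    cross x-line → (0,4), t=2.3800 (wall)
  → r_1 = 2.3800
beam 2: φ=-90°, α=165°
  d=(-0.9659,0.2588)  start (2,2)  tX=0.1967 tY=1.5455  stride 1/|dx|=1.0353 1/|dy|=3.8637
    cross x-line → (1,2), t=0.1967
    cross x-line → (0,2), t=1.2320 (wall)
  → r_2 = 1.2320
beam 3: φ=-45°, α=210°
  d=(-0.8660,-0.5000)  start (2,2)  tX=0.2194 tY=1.2000  stride 1/|dx|=1.1547 1/|dy|=2.0000
    cross x-line → (1,2), t=0.2194
    cross y-line → (1,1), t=1.2000
    cross x-line → (0,1), t=1.3741 (wall)
  → r_3 = 1.3741
beam 4: φ=0°, α=255°
  d=(-0.2588,-0.9659)  start (2,2)  tX=0.7341 tY=0.6212  stride 1/|dx|=3.8637 1/|dy|=1.0353
    cross y-line → (2,1), t=0.6212
    cross x-line → (1,1), t=0.7341
    cross y-line → (1,0), t=1.6564 (wall)
  → r_4 = 1.6564
beam 5: φ=45°, α=300°
  d=(0.5000,-0.8660)  start (2,2)  tX=1.6200 tY=0.6928  stride 1/|dx|=2.0000 1/|dy|=1.1547
    cross y-line → (2,1), t=0.6928
    cross x-line → (3,1), t=1.6200 (wall)
  → r_5 = 1.6200
beam 6: φ=90°, α=345°
  d=(0.9659,-0.2588)  start (2,2)  tX=0.8386 tY=2.3182  stride 1/|dx|=1.0353 1/|dy|=3.8637
    cross x-line → (3,2), t=0.8386
    cross x-line → (4,2), t=1.8738
    cross y-line → (4,1), t=2.3182 (wall)
  → r_6 = 2.3182
beam 7: φ=135°, α=30°
  d=(0.8660,0.5000)  start (2,2)  tX=0.9353 tY=0.8000  stride 1/|dx|=1.1547 1/|dy|=2.0000
    cross y-line → (2,3), t=0.8000
    cross x-line → (3,3), t=0.9353
    cross x-line → (4,3), t=2.0900
    cross y-line → (4,4), t=2.8000
    cross x-line → (5,4), t=3.2447 (wall)
  → r_7 = 3.2447

ranges = [2.3800, 1.2320, 1.3741, 1.6564, 1.6200, 2.3182, 3.2447]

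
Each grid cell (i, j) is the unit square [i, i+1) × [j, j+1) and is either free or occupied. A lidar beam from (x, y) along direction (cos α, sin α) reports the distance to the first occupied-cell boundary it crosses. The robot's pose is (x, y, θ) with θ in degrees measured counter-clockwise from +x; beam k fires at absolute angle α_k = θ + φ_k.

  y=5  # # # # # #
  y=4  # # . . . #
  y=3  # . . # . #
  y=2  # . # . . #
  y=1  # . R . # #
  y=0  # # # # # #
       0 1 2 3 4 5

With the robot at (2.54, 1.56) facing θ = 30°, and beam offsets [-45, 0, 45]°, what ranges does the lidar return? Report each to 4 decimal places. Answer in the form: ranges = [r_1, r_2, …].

ranges = [1.5115, 2.8406, 0.4555]

beam 1: φ=-45°, α=345°
  direction (0.9659, -0.2588); cell (2,1); t to first gridline: x 0.4762, y 2.1637 (then +1.0353 / +3.8637)
    (3,1) via x @ 0.4762
    (4,1) via x @ 1.5115  # hit
  → r_1 = 1.5115
beam 2: φ=0°, α=30°
  direction (0.8660, 0.5000); cell (2,1); t to first gridline: x 0.5312, y 0.8800 (then +1.1547 / +2.0000)
    (3,1) via x @ 0.5312
    (3,2) via y @ 0.8800
    (4,2) via x @ 1.6859
    (5,2) via x @ 2.8406  # hit
  → r_2 = 2.8406
beam 3: φ=45°, α=75°
  direction (0.2588, 0.9659); cell (2,1); t to first gridline: x 1.7773, y 0.4555 (then +3.8637 / +1.0353)
    (2,2) via y @ 0.4555  # hit
  → r_3 = 0.4555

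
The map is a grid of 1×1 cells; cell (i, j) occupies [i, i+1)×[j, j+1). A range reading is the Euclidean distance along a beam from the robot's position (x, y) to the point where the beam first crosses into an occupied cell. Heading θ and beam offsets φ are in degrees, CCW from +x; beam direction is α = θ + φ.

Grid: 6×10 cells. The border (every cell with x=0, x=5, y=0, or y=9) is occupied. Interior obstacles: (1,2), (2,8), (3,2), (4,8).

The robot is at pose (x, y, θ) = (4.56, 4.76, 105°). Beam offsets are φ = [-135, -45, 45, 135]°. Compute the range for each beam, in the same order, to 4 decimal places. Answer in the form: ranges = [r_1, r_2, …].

ranges = [0.5081, 0.8800, 4.1107, 2.0323]

beam 1: φ=-135°, α=330°
  dir = (cos 330°, sin 330°) = (0.8660, -0.5000); from cell (4,4)
  next x-line at t=0.5081, next y-line at t=1.5200; Δt_x=1.1547, Δt_y=2.0000
    x: enter (5,4) at t=0.5081 ← occupied
  → r_1 = 0.5081
beam 2: φ=-45°, α=60°
  dir = (cos 60°, sin 60°) = (0.5000, 0.8660); from cell (4,4)
  next x-line at t=0.8800, next y-line at t=0.2771; Δt_x=2.0000, Δt_y=1.1547
    y: enter (4,5) at t=0.2771
    x: enter (5,5) at t=0.8800 ← occupied
  → r_2 = 0.8800
beam 3: φ=45°, α=150°
  dir = (cos 150°, sin 150°) = (-0.8660, 0.5000); from cell (4,4)
  next x-line at t=0.6466, next y-line at t=0.4800; Δt_x=1.1547, Δt_y=2.0000
    y: enter (4,5) at t=0.4800
    x: enter (3,5) at t=0.6466
    x: enter (2,5) at t=1.8013
    y: enter (2,6) at t=2.4800
    x: enter (1,6) at t=2.9560
    x: enter (0,6) at t=4.1107 ← occupied
  → r_3 = 4.1107
beam 4: φ=135°, α=240°
  dir = (cos 240°, sin 240°) = (-0.5000, -0.8660); from cell (4,4)
  next x-line at t=1.1200, next y-line at t=0.8776; Δt_x=2.0000, Δt_y=1.1547
    y: enter (4,3) at t=0.8776
    x: enter (3,3) at t=1.1200
    y: enter (3,2) at t=2.0323 ← occupied
  → r_4 = 2.0323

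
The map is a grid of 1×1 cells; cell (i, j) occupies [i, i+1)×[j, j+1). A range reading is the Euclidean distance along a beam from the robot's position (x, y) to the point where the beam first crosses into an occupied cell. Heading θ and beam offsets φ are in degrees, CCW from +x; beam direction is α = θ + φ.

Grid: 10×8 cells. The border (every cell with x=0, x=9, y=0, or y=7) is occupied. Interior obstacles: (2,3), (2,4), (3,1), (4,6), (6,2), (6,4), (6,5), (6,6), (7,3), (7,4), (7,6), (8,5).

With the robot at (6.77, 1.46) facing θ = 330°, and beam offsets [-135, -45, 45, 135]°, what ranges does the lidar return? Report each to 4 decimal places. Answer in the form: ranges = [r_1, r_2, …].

ranges = [1.7773, 0.4762, 2.3087, 0.5590]

beam 1: φ=-135°, α=195°
  direction (-0.9659, -0.2588); cell (6,1); t to first gridline: x 0.7972, y 1.7773 (then +1.0353 / +3.8637)
    (5,1) via x @ 0.7972
    (5,0) via y @ 1.7773  # hit
  → r_1 = 1.7773
beam 2: φ=-45°, α=285°
  direction (0.2588, -0.9659); cell (6,1); t to first gridline: x 0.8887, y 0.4762 (then +3.8637 / +1.0353)
    (6,0) via y @ 0.4762  # hit
  → r_2 = 0.4762
beam 3: φ=45°, α=15°
  direction (0.9659, 0.2588); cell (6,1); t to first gridline: x 0.2381, y 2.0864 (then +1.0353 / +3.8637)
    (7,1) via x @ 0.2381
    (8,1) via x @ 1.2734
    (8,2) via y @ 2.0864
    (9,2) via x @ 2.3087  # hit
  → r_3 = 2.3087
beam 4: φ=135°, α=105°
  direction (-0.2588, 0.9659); cell (6,1); t to first gridline: x 2.9751, y 0.5590 (then +3.8637 / +1.0353)
    (6,2) via y @ 0.5590  # hit
  → r_4 = 0.5590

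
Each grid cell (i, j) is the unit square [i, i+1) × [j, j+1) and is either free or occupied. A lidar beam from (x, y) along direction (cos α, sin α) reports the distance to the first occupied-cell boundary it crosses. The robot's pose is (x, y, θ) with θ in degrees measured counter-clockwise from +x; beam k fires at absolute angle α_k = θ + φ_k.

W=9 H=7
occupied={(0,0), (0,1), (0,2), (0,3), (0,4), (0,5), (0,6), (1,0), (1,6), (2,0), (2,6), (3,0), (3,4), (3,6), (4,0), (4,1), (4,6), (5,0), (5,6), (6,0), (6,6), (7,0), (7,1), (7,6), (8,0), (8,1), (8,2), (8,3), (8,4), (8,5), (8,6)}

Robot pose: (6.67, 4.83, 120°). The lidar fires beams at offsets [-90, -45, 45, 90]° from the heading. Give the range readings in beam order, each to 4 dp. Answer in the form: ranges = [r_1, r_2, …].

ranges = [1.5358, 1.2113, 4.5205, 6.5472]

beam 1: φ=-90°, α=30°
  cosα=0.8660 sinα=0.5000 | (6,4) | tMaxX 0.3811 tMaxY 0.3400 | tΔX 1.1547 tΔY 2.0000
    t=0.3400 [y] (6,5)
    t=0.3811 [x] (7,5)
    t=1.5358 [x] (8,5) — stop
  → r_1 = 1.5358
beam 2: φ=-45°, α=75°
  cosα=0.2588 sinα=0.9659 | (6,4) | tMaxX 1.2750 tMaxY 0.1760 | tΔX 3.8637 tΔY 1.0353
    t=0.1760 [y] (6,5)
    t=1.2113 [y] (6,6) — stop
  → r_2 = 1.2113
beam 3: φ=45°, α=165°
  cosα=-0.9659 sinα=0.2588 | (6,4) | tMaxX 0.6936 tMaxY 0.6568 | tΔX 1.0353 tΔY 3.8637
    t=0.6568 [y] (6,5)
    t=0.6936 [x] (5,5)
    t=1.7289 [x] (4,5)
    t=2.7642 [x] (3,5)
    t=3.7995 [x] (2,5)
    t=4.5205 [y] (2,6) — stop
  → r_3 = 4.5205
beam 4: φ=90°, α=210°
  cosα=-0.8660 sinα=-0.5000 | (6,4) | tMaxX 0.7736 tMaxY 1.6600 | tΔX 1.1547 tΔY 2.0000
    t=0.7736 [x] (5,4)
    t=1.6600 [y] (5,3)
    t=1.9283 [x] (4,3)
    t=3.0831 [x] (3,3)
    t=3.6600 [y] (3,2)
    t=4.2378 [x] (2,2)
    t=5.3925 [x] (1,2)
    t=5.6600 [y] (1,1)
    t=6.5472 [x] (0,1) — stop
  → r_4 = 6.5472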